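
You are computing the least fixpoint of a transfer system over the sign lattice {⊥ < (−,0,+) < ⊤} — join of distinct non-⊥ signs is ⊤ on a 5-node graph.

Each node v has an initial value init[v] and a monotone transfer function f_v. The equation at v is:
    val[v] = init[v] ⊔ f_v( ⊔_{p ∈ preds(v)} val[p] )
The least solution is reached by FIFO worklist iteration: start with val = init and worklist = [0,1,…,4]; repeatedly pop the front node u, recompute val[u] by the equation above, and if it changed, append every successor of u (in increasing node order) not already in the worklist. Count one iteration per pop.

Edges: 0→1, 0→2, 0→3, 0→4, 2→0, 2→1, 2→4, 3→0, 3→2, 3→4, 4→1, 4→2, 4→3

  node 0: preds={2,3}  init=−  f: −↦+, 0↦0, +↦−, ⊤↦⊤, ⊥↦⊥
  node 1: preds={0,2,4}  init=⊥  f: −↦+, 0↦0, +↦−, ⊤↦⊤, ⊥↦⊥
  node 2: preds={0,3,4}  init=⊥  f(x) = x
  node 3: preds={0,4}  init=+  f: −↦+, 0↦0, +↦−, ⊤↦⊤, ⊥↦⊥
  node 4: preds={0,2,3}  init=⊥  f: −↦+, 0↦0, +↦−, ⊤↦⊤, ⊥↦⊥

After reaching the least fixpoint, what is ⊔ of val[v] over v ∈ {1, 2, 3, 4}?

⊤

Trace (12 dequeues):
  [1] u=0 | in + | out − | ==
  [2] u=1 | in − | out + | prev ⊥ | push {}
  [3] u=2 | in ⊤ | out ⊤ | prev ⊥ | push {0,1}
  [4] u=3 | in − | out + | ==
  [5] u=4 | in ⊤ | out ⊤ | prev ⊥ | push {2,3}
  [6] u=0 | in ⊤ | out ⊤ | prev − | push {4}
  [7] u=1 | in ⊤ | out ⊤ | prev + | push {}
  [8] u=2 | in ⊤ | out ⊤ | ==
  [9] u=3 | in ⊤ | out ⊤ | prev + | push {0,2}
  [10] u=4 | in ⊤ | out ⊤ | ==
  [11] u=0 | in ⊤ | out ⊤ | ==
  [12] u=2 | in ⊤ | out ⊤ | ==

Converged values:
  [0] ⊤
  [1] ⊤
  [2] ⊤
  [3] ⊤
  [4] ⊤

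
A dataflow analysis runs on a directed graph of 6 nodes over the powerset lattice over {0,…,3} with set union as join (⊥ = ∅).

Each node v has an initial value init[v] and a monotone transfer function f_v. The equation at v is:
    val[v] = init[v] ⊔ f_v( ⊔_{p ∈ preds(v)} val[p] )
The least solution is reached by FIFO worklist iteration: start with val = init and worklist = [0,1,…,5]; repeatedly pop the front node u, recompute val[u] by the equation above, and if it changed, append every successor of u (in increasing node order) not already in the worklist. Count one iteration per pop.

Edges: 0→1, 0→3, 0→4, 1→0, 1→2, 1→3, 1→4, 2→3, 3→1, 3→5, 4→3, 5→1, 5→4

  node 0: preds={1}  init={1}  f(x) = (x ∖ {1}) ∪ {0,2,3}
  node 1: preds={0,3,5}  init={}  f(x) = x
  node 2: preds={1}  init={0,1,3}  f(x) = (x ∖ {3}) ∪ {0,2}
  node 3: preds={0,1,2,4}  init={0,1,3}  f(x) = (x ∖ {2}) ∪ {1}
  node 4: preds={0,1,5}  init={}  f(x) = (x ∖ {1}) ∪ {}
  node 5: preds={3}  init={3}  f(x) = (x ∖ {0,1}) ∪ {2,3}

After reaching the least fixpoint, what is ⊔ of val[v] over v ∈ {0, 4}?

{0,1,2,3}

Trace (10 dequeues):
  [1] u=0 | in {} | out {0,1,2,3} | prev {1} | push {}
  [2] u=1 | in {0,1,2,3} | out {0,1,2,3} | prev {} | push {0}
  [3] u=2 | in {0,1,2,3} | out {0,1,2,3} | prev {0,1,3} | push {}
  [4] u=3 | in {0,1,2,3} | out {0,1,3} | ==
  [5] u=4 | in {0,1,2,3} | out {0,2,3} | prev {} | push {3}
  [6] u=5 | in {0,1,3} | out {2,3} | prev {3} | push {1,4}
  [7] u=0 | in {0,1,2,3} | out {0,1,2,3} | ==
  [8] u=3 | in {0,1,2,3} | out {0,1,3} | ==
  [9] u=1 | in {0,1,2,3} | out {0,1,2,3} | ==
  [10] u=4 | in {0,1,2,3} | out {0,2,3} | ==

Converged values:
  [0] {0,1,2,3}
  [1] {0,1,2,3}
  [2] {0,1,2,3}
  [3] {0,1,3}
  [4] {0,2,3}
  [5] {2,3}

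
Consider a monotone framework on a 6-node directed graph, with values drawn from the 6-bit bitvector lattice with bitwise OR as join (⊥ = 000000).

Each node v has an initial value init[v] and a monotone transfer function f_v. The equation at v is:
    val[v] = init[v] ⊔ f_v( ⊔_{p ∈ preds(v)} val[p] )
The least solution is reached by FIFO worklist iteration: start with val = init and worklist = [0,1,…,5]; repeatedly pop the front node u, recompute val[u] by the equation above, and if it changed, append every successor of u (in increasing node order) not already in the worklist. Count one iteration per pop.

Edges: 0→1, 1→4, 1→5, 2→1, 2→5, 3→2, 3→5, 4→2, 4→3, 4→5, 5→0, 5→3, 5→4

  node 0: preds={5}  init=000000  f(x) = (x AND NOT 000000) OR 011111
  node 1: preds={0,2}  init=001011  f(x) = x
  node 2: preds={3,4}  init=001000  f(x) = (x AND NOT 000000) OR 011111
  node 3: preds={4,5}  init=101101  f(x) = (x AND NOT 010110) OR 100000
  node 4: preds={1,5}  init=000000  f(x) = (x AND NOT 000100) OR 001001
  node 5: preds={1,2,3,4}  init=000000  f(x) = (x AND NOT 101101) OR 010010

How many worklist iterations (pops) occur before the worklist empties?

14

Trace (14 dequeues):
  [1] u=0 | in 000000 | out 011111 | prev 000000 | push {}
  [2] u=1 | in 011111 | out 011111 | prev 001011 | push {}
  [3] u=2 | in 101101 | out 111111 | prev 001000 | push {1}
  [4] u=3 | in 000000 | out 101101 | ==
  [5] u=4 | in 011111 | out 011011 | prev 000000 | push {2,3}
  [6] u=5 | in 111111 | out 010010 | prev 000000 | push {0,4}
  [7] u=1 | in 111111 | out 111111 | prev 011111 | push {5}
  [8] u=2 | in 111111 | out 111111 | ==
  [9] u=3 | in 011011 | out 101101 | ==
  [10] u=0 | in 010010 | out 011111 | ==
  [11] u=4 | in 111111 | out 111011 | prev 011011 | push {2,3}
  [12] u=5 | in 111111 | out 010010 | ==
  [13] u=2 | in 111111 | out 111111 | ==
  [14] u=3 | in 111011 | out 101101 | ==

Converged values:
  [0] 011111
  [1] 111111
  [2] 111111
  [3] 101101
  [4] 111011
  [5] 010010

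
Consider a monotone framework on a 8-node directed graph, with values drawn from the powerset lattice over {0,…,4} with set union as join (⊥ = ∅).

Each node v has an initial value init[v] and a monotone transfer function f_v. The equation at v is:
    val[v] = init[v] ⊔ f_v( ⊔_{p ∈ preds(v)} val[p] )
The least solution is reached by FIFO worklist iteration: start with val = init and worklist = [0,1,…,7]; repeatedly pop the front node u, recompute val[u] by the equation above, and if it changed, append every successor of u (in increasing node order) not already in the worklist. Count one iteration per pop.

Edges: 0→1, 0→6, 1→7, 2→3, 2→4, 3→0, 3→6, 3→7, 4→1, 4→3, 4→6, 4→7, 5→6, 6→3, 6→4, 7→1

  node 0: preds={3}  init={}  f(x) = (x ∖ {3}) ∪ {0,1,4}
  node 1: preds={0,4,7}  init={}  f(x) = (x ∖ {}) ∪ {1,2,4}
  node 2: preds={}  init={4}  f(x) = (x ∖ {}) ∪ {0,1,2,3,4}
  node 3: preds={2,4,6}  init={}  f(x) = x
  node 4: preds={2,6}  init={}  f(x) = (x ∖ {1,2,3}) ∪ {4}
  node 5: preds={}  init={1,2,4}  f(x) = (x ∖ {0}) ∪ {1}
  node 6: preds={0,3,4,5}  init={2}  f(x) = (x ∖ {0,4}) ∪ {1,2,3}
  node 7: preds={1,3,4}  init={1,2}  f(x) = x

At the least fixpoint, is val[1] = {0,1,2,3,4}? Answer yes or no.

Worklist (14 pops):
  #1 pop 0: in={} → {0,1,4} (was {}); enqueue []
  #2 pop 1: in={0,1,2,4} → {0,1,2,4} (was {}); enqueue []
  #3 pop 2: in={} → {0,1,2,3,4} (was {4}); enqueue []
  #4 pop 3: in={0,1,2,3,4} → {0,1,2,3,4} (was {}); enqueue [0]
  #5 pop 4: in={0,1,2,3,4} → {0,4} (was {}); enqueue [1,3]
  #6 pop 5: in={} → {1,2,4} (no change)
  #7 pop 6: in={0,1,2,3,4} → {1,2,3} (was {2}); enqueue [4]
  #8 pop 7: in={0,1,2,3,4} → {0,1,2,3,4} (was {1,2}); enqueue []
  #9 pop 0: in={0,1,2,3,4} → {0,1,2,4} (was {0,1,4}); enqueue [6]
  #10 pop 1: in={0,1,2,3,4} → {0,1,2,3,4} (was {0,1,2,4}); enqueue [7]
  #11 pop 3: in={0,1,2,3,4} → {0,1,2,3,4} (no change)
  #12 pop 4: in={0,1,2,3,4} → {0,4} (no change)
  #13 pop 6: in={0,1,2,3,4} → {1,2,3} (no change)
  #14 pop 7: in={0,1,2,3,4} → {0,1,2,3,4} (no change)

Fixpoint:
  val[0] = {0,1,2,4}
  val[1] = {0,1,2,3,4}
  val[2] = {0,1,2,3,4}
  val[3] = {0,1,2,3,4}
  val[4] = {0,4}
  val[5] = {1,2,4}
  val[6] = {1,2,3}
  val[7] = {0,1,2,3,4}

yes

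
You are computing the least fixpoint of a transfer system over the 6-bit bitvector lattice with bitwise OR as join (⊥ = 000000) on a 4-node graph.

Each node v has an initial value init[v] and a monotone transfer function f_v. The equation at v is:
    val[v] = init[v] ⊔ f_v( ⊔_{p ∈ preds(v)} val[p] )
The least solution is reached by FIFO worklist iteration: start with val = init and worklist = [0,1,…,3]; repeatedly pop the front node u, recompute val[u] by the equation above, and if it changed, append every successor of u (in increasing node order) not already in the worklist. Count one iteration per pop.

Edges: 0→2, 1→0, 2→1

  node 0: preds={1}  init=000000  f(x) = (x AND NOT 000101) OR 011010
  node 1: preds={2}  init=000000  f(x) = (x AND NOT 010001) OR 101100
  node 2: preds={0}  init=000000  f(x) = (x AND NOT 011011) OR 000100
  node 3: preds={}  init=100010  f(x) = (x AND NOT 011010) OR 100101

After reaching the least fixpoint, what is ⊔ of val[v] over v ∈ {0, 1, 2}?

Trace (8 dequeues):
  [1] u=0 | in 000000 | out 011010 | prev 000000 | push {}
  [2] u=1 | in 000000 | out 101100 | prev 000000 | push {0}
  [3] u=2 | in 011010 | out 000100 | prev 000000 | push {1}
  [4] u=3 | in 000000 | out 100111 | prev 100010 | push {}
  [5] u=0 | in 101100 | out 111010 | prev 011010 | push {2}
  [6] u=1 | in 000100 | out 101100 | ==
  [7] u=2 | in 111010 | out 100100 | prev 000100 | push {1}
  [8] u=1 | in 100100 | out 101100 | ==

Converged values:
  [0] 111010
  [1] 101100
  [2] 100100
  [3] 100111

111110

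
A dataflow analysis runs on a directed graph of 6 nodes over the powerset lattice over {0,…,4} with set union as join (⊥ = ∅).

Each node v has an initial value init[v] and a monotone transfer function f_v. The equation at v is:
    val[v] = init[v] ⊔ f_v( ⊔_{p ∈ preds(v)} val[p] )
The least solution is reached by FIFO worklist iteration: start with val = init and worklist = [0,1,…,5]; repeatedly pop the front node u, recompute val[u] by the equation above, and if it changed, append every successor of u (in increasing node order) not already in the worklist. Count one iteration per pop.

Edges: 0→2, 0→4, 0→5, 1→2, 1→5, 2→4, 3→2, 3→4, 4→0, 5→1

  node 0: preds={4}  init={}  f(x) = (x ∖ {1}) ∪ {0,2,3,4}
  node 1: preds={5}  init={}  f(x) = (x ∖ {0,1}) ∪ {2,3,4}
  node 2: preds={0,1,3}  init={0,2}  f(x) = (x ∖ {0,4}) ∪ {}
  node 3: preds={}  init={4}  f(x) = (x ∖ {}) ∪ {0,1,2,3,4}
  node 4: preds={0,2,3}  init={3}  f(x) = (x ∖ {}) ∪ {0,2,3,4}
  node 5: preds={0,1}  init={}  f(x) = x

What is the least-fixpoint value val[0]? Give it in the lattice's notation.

Iteration log — 10 steps:
  step 1. node 0  ⊔preds={3}  new={0,2,3,4}  old={}  +wl: 
  step 2. node 1  ⊔preds={}  new={2,3,4}  old={}  +wl: 
  step 3. node 2  ⊔preds={0,2,3,4}  new={0,2,3}  old={0,2}  +wl: 
  step 4. node 3  ⊔preds={}  new={0,1,2,3,4}  old={4}  +wl: 2
  step 5. node 4  ⊔preds={0,1,2,3,4}  new={0,1,2,3,4}  old={3}  +wl: 0
  step 6. node 5  ⊔preds={0,2,3,4}  new={0,2,3,4}  old={}  +wl: 1
  step 7. node 2  ⊔preds={0,1,2,3,4}  new={0,1,2,3}  old={0,2,3}  +wl: 4
  step 8. node 0  ⊔preds={0,1,2,3,4}  new={0,2,3,4}  stable
  step 9. node 1  ⊔preds={0,2,3,4}  new={2,3,4}  stable
  step 10. node 4  ⊔preds={0,1,2,3,4}  new={0,1,2,3,4}  stable

Least fixpoint reached:
  node 0: {0,2,3,4}
  node 1: {2,3,4}
  node 2: {0,1,2,3}
  node 3: {0,1,2,3,4}
  node 4: {0,1,2,3,4}
  node 5: {0,2,3,4}

{0,2,3,4}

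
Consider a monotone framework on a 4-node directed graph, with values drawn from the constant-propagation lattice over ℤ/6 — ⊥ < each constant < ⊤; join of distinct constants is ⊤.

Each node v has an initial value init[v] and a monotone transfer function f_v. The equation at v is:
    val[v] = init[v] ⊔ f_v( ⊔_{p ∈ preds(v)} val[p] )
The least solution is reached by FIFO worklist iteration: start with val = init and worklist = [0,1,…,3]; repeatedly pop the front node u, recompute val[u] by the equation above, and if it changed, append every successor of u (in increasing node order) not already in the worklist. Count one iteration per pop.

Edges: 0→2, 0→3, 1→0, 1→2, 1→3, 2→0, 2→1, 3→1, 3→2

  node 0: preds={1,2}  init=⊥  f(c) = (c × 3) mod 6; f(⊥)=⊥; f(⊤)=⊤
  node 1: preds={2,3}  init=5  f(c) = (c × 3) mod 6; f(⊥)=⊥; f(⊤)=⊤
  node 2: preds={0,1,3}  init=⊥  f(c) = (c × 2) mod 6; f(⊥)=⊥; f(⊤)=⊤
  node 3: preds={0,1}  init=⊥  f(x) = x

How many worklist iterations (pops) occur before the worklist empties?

Trace (9 dequeues):
  [1] u=0 | in 5 | out 3 | prev ⊥ | push {}
  [2] u=1 | in ⊥ | out 5 | ==
  [3] u=2 | in ⊤ | out ⊤ | prev ⊥ | push {0,1}
  [4] u=3 | in ⊤ | out ⊤ | prev ⊥ | push {2}
  [5] u=0 | in ⊤ | out ⊤ | prev 3 | push {3}
  [6] u=1 | in ⊤ | out ⊤ | prev 5 | push {0}
  [7] u=2 | in ⊤ | out ⊤ | ==
  [8] u=3 | in ⊤ | out ⊤ | ==
  [9] u=0 | in ⊤ | out ⊤ | ==

Converged values:
  [0] ⊤
  [1] ⊤
  [2] ⊤
  [3] ⊤

9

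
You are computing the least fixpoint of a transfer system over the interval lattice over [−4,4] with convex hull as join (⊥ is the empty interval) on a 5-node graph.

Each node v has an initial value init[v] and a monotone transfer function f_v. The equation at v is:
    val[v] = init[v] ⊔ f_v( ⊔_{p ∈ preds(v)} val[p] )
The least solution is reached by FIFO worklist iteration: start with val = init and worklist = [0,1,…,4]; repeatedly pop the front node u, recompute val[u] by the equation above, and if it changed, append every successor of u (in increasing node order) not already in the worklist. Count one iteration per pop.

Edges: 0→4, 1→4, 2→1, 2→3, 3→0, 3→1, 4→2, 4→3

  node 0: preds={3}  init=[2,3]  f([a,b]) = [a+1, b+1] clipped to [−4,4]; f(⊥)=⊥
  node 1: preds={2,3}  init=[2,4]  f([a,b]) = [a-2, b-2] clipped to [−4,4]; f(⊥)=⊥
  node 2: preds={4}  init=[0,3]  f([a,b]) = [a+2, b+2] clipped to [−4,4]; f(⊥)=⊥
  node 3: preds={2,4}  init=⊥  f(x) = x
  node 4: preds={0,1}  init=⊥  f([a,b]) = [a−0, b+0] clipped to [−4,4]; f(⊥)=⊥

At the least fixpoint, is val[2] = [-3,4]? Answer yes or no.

no

Trace (18 dequeues):
  [1] u=0 | in ⊥ | out [2,3] | ==
  [2] u=1 | in [0,3] | out [-2,4] | prev [2,4] | push {}
  [3] u=2 | in ⊥ | out [0,3] | ==
  [4] u=3 | in [0,3] | out [0,3] | prev ⊥ | push {0,1}
  [5] u=4 | in [-2,4] | out [-2,4] | prev ⊥ | push {2,3}
  [6] u=0 | in [0,3] | out [1,4] | prev [2,3] | push {4}
  [7] u=1 | in [0,3] | out [-2,4] | ==
  [8] u=2 | in [-2,4] | out [0,4] | prev [0,3] | push {1}
  [9] u=3 | in [-2,4] | out [-2,4] | prev [0,3] | push {0}
  [10] u=4 | in [-2,4] | out [-2,4] | ==
  [11] u=1 | in [-2,4] | out [-4,4] | prev [-2,4] | push {4}
  [12] u=0 | in [-2,4] | out [-1,4] | prev [1,4] | push {}
  [13] u=4 | in [-4,4] | out [-4,4] | prev [-2,4] | push {2,3}
  [14] u=2 | in [-4,4] | out [-2,4] | prev [0,4] | push {1}
  [15] u=3 | in [-4,4] | out [-4,4] | prev [-2,4] | push {0}
  [16] u=1 | in [-4,4] | out [-4,4] | ==
  [17] u=0 | in [-4,4] | out [-3,4] | prev [-1,4] | push {4}
  [18] u=4 | in [-4,4] | out [-4,4] | ==

Converged values:
  [0] [-3,4]
  [1] [-4,4]
  [2] [-2,4]
  [3] [-4,4]
  [4] [-4,4]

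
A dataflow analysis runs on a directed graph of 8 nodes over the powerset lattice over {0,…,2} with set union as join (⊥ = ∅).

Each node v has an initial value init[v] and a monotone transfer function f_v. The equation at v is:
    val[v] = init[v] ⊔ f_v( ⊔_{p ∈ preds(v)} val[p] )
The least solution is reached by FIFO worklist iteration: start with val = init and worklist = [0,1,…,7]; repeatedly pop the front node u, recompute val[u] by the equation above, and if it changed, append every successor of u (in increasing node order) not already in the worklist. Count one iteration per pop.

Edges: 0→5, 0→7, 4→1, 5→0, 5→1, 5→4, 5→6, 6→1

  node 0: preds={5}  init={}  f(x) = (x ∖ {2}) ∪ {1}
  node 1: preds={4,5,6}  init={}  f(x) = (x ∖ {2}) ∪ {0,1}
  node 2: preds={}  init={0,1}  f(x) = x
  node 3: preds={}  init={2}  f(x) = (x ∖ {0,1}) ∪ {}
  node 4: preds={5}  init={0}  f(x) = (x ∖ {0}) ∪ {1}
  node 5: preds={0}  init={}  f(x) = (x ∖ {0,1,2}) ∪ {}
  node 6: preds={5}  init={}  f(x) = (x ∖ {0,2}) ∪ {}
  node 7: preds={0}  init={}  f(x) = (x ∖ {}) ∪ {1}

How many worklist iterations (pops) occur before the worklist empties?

Iteration log — 9 steps:
  step 1. node 0  ⊔preds={}  new={1}  old={}  +wl: 
  step 2. node 1  ⊔preds={0}  new={0,1}  old={}  +wl: 
  step 3. node 2  ⊔preds={}  new={0,1}  stable
  step 4. node 3  ⊔preds={}  new={2}  stable
  step 5. node 4  ⊔preds={}  new={0,1}  old={0}  +wl: 1
  step 6. node 5  ⊔preds={1}  new={}  stable
  step 7. node 6  ⊔preds={}  new={}  stable
  step 8. node 7  ⊔preds={1}  new={1}  old={}  +wl: 
  step 9. node 1  ⊔preds={0,1}  new={0,1}  stable

Least fixpoint reached:
  node 0: {1}
  node 1: {0,1}
  node 2: {0,1}
  node 3: {2}
  node 4: {0,1}
  node 5: {}
  node 6: {}
  node 7: {1}

9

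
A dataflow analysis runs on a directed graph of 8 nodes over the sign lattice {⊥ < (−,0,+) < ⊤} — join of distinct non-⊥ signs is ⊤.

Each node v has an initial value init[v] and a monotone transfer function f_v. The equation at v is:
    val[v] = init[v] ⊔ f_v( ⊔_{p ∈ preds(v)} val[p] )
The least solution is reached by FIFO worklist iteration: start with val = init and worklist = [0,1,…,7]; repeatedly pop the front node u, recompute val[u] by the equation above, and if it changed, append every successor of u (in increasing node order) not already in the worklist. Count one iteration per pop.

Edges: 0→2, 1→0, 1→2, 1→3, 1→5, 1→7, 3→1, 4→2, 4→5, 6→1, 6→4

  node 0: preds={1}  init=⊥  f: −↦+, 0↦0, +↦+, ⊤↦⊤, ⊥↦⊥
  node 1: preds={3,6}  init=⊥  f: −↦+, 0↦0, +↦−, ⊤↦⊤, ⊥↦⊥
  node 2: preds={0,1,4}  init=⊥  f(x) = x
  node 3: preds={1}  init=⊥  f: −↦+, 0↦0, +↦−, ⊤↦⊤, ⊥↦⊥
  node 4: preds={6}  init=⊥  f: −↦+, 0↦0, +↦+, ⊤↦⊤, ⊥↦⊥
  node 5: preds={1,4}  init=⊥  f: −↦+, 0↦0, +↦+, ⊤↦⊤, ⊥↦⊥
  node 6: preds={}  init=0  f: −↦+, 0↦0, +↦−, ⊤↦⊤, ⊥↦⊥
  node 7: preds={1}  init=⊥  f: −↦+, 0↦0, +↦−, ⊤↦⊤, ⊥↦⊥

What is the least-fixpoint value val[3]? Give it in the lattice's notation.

0

Worklist (11 pops):
  #1 pop 0: in=⊥ → ⊥ (no change)
  #2 pop 1: in=0 → 0 (was ⊥); enqueue [0]
  #3 pop 2: in=0 → 0 (was ⊥); enqueue []
  #4 pop 3: in=0 → 0 (was ⊥); enqueue [1]
  #5 pop 4: in=0 → 0 (was ⊥); enqueue [2]
  #6 pop 5: in=0 → 0 (was ⊥); enqueue []
  #7 pop 6: in=⊥ → 0 (no change)
  #8 pop 7: in=0 → 0 (was ⊥); enqueue []
  #9 pop 0: in=0 → 0 (was ⊥); enqueue []
  #10 pop 1: in=0 → 0 (no change)
  #11 pop 2: in=0 → 0 (no change)

Fixpoint:
  val[0] = 0
  val[1] = 0
  val[2] = 0
  val[3] = 0
  val[4] = 0
  val[5] = 0
  val[6] = 0
  val[7] = 0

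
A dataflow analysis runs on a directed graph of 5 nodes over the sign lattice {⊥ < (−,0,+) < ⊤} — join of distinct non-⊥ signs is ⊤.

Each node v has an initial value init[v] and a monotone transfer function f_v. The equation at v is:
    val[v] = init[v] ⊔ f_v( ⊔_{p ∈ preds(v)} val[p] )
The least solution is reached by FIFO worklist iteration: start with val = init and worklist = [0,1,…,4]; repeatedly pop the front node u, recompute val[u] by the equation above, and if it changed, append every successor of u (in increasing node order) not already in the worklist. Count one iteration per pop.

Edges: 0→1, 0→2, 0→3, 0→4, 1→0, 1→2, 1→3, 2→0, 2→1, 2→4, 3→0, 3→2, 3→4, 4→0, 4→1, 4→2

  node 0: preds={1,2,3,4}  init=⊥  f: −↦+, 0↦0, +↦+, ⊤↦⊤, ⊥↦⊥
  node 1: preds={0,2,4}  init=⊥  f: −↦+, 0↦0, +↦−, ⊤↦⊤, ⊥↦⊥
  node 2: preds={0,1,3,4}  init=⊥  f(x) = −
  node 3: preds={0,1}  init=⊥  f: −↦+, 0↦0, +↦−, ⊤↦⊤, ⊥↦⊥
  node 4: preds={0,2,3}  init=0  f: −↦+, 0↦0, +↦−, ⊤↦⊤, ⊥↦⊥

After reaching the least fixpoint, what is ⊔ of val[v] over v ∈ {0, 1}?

⊤

Iteration log — 12 steps:
  step 1. node 0  ⊔preds=0  new=0  old=⊥  +wl: 
  step 2. node 1  ⊔preds=0  new=0  old=⊥  +wl: 0
  step 3. node 2  ⊔preds=0  new=−  old=⊥  +wl: 1
  step 4. node 3  ⊔preds=0  new=0  old=⊥  +wl: 2
  step 5. node 4  ⊔preds=⊤  new=⊤  old=0  +wl: 
  step 6. node 0  ⊔preds=⊤  new=⊤  old=0  +wl: 3,4
  step 7. node 1  ⊔preds=⊤  new=⊤  old=0  +wl: 0
  step 8. node 2  ⊔preds=⊤  new=−  stable
  step 9. node 3  ⊔preds=⊤  new=⊤  old=0  +wl: 2
  step 10. node 4  ⊔preds=⊤  new=⊤  stable
  step 11. node 0  ⊔preds=⊤  new=⊤  stable
  step 12. node 2  ⊔preds=⊤  new=−  stable

Least fixpoint reached:
  node 0: ⊤
  node 1: ⊤
  node 2: −
  node 3: ⊤
  node 4: ⊤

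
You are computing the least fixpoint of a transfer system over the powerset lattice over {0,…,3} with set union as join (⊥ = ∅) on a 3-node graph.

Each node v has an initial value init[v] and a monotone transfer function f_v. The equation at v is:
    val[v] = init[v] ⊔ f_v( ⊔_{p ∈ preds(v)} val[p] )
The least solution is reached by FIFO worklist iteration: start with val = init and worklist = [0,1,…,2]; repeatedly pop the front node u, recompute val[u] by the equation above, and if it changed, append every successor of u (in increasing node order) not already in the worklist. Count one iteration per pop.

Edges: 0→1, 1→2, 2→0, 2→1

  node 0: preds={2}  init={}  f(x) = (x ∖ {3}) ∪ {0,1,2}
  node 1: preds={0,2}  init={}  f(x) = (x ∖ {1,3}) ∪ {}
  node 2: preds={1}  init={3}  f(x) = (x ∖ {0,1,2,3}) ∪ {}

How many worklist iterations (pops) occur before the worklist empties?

Trace (3 dequeues):
  [1] u=0 | in {3} | out {0,1,2} | prev {} | push {}
  [2] u=1 | in {0,1,2,3} | out {0,2} | prev {} | push {}
  [3] u=2 | in {0,2} | out {3} | ==

Converged values:
  [0] {0,1,2}
  [1] {0,2}
  [2] {3}

3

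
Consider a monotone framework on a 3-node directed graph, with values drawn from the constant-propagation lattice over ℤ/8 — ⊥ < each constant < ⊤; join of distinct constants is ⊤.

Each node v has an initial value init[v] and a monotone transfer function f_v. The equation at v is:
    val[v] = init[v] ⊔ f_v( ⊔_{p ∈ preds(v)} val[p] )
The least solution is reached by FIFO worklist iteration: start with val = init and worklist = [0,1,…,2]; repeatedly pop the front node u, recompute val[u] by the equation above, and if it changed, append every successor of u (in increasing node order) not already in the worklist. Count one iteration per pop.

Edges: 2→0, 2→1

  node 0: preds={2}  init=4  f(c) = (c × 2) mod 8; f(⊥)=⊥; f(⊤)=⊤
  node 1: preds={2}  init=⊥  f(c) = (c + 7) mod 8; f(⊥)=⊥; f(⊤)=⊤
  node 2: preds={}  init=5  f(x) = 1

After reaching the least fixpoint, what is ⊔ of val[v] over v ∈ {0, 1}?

⊤

Worklist (5 pops):
  #1 pop 0: in=5 → ⊤ (was 4); enqueue []
  #2 pop 1: in=5 → 4 (was ⊥); enqueue []
  #3 pop 2: in=⊥ → ⊤ (was 5); enqueue [0,1]
  #4 pop 0: in=⊤ → ⊤ (no change)
  #5 pop 1: in=⊤ → ⊤ (was 4); enqueue []

Fixpoint:
  val[0] = ⊤
  val[1] = ⊤
  val[2] = ⊤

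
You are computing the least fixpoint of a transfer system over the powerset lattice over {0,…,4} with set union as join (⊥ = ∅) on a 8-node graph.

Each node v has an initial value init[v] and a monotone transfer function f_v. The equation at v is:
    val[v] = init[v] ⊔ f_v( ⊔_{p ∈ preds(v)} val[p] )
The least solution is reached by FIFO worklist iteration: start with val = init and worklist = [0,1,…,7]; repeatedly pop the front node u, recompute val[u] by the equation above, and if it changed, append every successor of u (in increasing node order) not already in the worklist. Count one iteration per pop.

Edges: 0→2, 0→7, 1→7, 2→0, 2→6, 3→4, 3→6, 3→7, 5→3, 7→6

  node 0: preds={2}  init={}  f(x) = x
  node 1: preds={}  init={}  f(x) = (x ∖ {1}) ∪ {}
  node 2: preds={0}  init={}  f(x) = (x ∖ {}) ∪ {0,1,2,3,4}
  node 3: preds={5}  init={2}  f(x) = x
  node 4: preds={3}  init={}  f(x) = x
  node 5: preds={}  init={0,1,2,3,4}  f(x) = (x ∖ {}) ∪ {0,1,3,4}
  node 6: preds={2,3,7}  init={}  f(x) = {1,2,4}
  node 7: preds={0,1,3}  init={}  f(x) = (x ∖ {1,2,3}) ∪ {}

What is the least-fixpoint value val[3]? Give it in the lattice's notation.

{0,1,2,3,4}

Iteration log — 12 steps:
  step 1. node 0  ⊔preds={}  new={}  stable
  step 2. node 1  ⊔preds={}  new={}  stable
  step 3. node 2  ⊔preds={}  new={0,1,2,3,4}  old={}  +wl: 0
  step 4. node 3  ⊔preds={0,1,2,3,4}  new={0,1,2,3,4}  old={2}  +wl: 
  step 5. node 4  ⊔preds={0,1,2,3,4}  new={0,1,2,3,4}  old={}  +wl: 
  step 6. node 5  ⊔preds={}  new={0,1,2,3,4}  stable
  step 7. node 6  ⊔preds={0,1,2,3,4}  new={1,2,4}  old={}  +wl: 
  step 8. node 7  ⊔preds={0,1,2,3,4}  new={0,4}  old={}  +wl: 6
  step 9. node 0  ⊔preds={0,1,2,3,4}  new={0,1,2,3,4}  old={}  +wl: 2,7
  step 10. node 6  ⊔preds={0,1,2,3,4}  new={1,2,4}  stable
  step 11. node 2  ⊔preds={0,1,2,3,4}  new={0,1,2,3,4}  stable
  step 12. node 7  ⊔preds={0,1,2,3,4}  new={0,4}  stable

Least fixpoint reached:
  node 0: {0,1,2,3,4}
  node 1: {}
  node 2: {0,1,2,3,4}
  node 3: {0,1,2,3,4}
  node 4: {0,1,2,3,4}
  node 5: {0,1,2,3,4}
  node 6: {1,2,4}
  node 7: {0,4}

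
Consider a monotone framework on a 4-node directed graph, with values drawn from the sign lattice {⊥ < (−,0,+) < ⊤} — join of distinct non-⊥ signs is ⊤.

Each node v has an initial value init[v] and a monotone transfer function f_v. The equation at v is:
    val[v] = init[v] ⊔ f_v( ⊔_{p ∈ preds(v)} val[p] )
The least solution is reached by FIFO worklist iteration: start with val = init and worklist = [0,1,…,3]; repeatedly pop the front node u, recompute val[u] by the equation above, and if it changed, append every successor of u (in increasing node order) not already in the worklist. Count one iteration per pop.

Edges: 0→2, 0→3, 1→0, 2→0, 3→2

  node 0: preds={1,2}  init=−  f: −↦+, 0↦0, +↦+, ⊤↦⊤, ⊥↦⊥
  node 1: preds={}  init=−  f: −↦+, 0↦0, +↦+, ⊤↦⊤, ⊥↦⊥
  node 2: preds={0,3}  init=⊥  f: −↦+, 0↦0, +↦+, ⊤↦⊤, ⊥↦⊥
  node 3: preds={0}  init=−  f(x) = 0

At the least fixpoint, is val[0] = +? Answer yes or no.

Trace (6 dequeues):
  [1] u=0 | in − | out ⊤ | prev − | push {}
  [2] u=1 | in ⊥ | out − | ==
  [3] u=2 | in ⊤ | out ⊤ | prev ⊥ | push {0}
  [4] u=3 | in ⊤ | out ⊤ | prev − | push {2}
  [5] u=0 | in ⊤ | out ⊤ | ==
  [6] u=2 | in ⊤ | out ⊤ | ==

Converged values:
  [0] ⊤
  [1] −
  [2] ⊤
  [3] ⊤

no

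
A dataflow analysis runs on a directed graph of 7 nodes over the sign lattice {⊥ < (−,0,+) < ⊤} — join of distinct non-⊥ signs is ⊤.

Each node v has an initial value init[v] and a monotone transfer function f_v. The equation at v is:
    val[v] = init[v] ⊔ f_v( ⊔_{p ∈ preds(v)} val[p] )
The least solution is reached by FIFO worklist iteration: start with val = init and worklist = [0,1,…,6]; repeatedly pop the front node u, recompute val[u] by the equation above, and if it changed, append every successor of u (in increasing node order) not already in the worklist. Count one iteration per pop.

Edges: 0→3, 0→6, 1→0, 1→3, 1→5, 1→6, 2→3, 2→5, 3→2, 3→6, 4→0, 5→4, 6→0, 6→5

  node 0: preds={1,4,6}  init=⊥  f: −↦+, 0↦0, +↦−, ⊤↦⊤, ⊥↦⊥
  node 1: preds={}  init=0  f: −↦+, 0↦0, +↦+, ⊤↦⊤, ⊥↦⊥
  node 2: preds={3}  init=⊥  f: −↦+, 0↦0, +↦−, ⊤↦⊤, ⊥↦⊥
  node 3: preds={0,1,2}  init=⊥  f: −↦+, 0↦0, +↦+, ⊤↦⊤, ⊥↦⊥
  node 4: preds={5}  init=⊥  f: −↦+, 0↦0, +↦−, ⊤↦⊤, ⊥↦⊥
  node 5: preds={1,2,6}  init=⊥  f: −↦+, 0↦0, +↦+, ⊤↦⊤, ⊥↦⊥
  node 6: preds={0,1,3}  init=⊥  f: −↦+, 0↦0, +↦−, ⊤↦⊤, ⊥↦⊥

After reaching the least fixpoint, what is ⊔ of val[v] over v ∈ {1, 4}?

0

Trace (12 dequeues):
  [1] u=0 | in 0 | out 0 | prev ⊥ | push {}
  [2] u=1 | in ⊥ | out 0 | ==
  [3] u=2 | in ⊥ | out ⊥ | ==
  [4] u=3 | in 0 | out 0 | prev ⊥ | push {2}
  [5] u=4 | in ⊥ | out ⊥ | ==
  [6] u=5 | in 0 | out 0 | prev ⊥ | push {4}
  [7] u=6 | in 0 | out 0 | prev ⊥ | push {0,5}
  [8] u=2 | in 0 | out 0 | prev ⊥ | push {3}
  [9] u=4 | in 0 | out 0 | prev ⊥ | push {}
  [10] u=0 | in 0 | out 0 | ==
  [11] u=5 | in 0 | out 0 | ==
  [12] u=3 | in 0 | out 0 | ==

Converged values:
  [0] 0
  [1] 0
  [2] 0
  [3] 0
  [4] 0
  [5] 0
  [6] 0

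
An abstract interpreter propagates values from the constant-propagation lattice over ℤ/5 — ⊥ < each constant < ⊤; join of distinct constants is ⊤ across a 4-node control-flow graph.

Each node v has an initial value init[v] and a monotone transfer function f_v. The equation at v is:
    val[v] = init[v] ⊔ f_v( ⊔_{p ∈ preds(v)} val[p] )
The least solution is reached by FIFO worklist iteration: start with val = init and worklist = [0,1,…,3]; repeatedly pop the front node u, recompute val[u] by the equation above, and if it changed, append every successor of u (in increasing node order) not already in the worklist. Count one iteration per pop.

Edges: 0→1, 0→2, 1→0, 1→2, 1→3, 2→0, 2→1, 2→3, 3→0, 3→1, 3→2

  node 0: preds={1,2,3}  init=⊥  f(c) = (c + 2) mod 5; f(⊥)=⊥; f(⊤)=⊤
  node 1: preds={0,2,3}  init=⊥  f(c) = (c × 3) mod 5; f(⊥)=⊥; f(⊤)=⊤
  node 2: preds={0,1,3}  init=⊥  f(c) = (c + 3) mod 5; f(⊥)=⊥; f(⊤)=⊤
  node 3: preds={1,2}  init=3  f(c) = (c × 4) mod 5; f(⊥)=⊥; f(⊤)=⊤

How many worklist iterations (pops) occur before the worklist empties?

7

Iteration log — 7 steps:
  step 1. node 0  ⊔preds=3  new=0  old=⊥  +wl: 
  step 2. node 1  ⊔preds=⊤  new=⊤  old=⊥  +wl: 0
  step 3. node 2  ⊔preds=⊤  new=⊤  old=⊥  +wl: 1
  step 4. node 3  ⊔preds=⊤  new=⊤  old=3  +wl: 2
  step 5. node 0  ⊔preds=⊤  new=⊤  old=0  +wl: 
  step 6. node 1  ⊔preds=⊤  new=⊤  stable
  step 7. node 2  ⊔preds=⊤  new=⊤  stable

Least fixpoint reached:
  node 0: ⊤
  node 1: ⊤
  node 2: ⊤
  node 3: ⊤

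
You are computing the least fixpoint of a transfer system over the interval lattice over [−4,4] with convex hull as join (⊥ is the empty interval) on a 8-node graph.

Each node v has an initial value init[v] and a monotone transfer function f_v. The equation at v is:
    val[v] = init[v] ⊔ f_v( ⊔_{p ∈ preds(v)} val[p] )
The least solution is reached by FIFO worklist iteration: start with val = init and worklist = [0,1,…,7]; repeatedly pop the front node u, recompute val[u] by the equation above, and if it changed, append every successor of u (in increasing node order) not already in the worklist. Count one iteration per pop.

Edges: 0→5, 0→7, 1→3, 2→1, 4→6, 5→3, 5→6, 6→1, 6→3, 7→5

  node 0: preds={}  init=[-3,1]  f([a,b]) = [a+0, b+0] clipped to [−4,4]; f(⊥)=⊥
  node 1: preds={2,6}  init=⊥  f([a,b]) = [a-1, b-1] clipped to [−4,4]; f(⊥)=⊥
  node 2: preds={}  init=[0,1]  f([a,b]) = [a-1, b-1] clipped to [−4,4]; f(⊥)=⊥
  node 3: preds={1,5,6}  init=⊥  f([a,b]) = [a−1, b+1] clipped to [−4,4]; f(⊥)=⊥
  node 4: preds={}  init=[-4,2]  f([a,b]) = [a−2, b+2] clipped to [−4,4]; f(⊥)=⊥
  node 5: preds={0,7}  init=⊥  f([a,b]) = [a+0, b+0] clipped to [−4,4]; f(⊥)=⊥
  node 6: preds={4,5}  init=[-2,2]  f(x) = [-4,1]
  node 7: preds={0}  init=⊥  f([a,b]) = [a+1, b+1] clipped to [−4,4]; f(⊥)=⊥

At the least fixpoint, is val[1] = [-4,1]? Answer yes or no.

Trace (13 dequeues):
  [1] u=0 | in ⊥ | out [-3,1] | ==
  [2] u=1 | in [-2,2] | out [-3,1] | prev ⊥ | push {}
  [3] u=2 | in ⊥ | out [0,1] | ==
  [4] u=3 | in [-3,2] | out [-4,3] | prev ⊥ | push {}
  [5] u=4 | in ⊥ | out [-4,2] | ==
  [6] u=5 | in [-3,1] | out [-3,1] | prev ⊥ | push {3}
  [7] u=6 | in [-4,2] | out [-4,2] | prev [-2,2] | push {1}
  [8] u=7 | in [-3,1] | out [-2,2] | prev ⊥ | push {5}
  [9] u=3 | in [-4,2] | out [-4,3] | ==
  [10] u=1 | in [-4,2] | out [-4,1] | prev [-3,1] | push {3}
  [11] u=5 | in [-3,2] | out [-3,2] | prev [-3,1] | push {6}
  [12] u=3 | in [-4,2] | out [-4,3] | ==
  [13] u=6 | in [-4,2] | out [-4,2] | ==

Converged values:
  [0] [-3,1]
  [1] [-4,1]
  [2] [0,1]
  [3] [-4,3]
  [4] [-4,2]
  [5] [-3,2]
  [6] [-4,2]
  [7] [-2,2]

yes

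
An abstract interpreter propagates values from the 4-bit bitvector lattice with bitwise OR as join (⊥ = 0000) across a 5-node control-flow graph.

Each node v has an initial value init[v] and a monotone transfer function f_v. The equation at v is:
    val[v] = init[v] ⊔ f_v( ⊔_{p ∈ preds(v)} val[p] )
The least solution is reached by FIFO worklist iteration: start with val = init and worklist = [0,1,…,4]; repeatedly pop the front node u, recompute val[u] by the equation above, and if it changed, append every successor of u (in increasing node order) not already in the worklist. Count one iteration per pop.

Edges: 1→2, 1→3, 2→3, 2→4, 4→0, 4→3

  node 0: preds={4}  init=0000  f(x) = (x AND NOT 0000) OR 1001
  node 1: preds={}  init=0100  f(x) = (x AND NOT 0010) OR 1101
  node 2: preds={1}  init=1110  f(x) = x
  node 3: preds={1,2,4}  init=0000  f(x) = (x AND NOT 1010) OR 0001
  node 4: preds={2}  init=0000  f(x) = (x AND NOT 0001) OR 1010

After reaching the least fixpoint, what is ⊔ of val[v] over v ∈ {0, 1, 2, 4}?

Iteration log — 7 steps:
  step 1. node 0  ⊔preds=0000  new=1001  old=0000  +wl: 
  step 2. node 1  ⊔preds=0000  new=1101  old=0100  +wl: 
  step 3. node 2  ⊔preds=1101  new=1111  old=1110  +wl: 
  step 4. node 3  ⊔preds=1111  new=0101  old=0000  +wl: 
  step 5. node 4  ⊔preds=1111  new=1110  old=0000  +wl: 0,3
  step 6. node 0  ⊔preds=1110  new=1111  old=1001  +wl: 
  step 7. node 3  ⊔preds=1111  new=0101  stable

Least fixpoint reached:
  node 0: 1111
  node 1: 1101
  node 2: 1111
  node 3: 0101
  node 4: 1110

1111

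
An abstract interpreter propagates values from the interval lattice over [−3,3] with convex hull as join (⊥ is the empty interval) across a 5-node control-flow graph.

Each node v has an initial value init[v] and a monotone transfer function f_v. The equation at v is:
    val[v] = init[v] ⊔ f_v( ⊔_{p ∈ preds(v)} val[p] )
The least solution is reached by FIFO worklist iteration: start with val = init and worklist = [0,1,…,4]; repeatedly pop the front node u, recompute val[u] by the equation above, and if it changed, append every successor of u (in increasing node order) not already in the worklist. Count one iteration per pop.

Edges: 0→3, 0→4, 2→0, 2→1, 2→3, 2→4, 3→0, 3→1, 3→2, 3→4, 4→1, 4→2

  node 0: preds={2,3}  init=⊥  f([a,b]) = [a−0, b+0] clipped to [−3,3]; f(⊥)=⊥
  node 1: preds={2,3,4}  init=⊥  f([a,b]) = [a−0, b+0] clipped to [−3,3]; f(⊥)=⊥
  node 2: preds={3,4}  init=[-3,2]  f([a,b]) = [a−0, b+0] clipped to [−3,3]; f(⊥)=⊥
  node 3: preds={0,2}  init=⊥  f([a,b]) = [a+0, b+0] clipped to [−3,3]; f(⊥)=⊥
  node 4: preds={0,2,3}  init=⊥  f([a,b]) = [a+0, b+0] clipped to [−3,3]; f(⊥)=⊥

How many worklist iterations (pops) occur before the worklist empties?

Trace (8 dequeues):
  [1] u=0 | in [-3,2] | out [-3,2] | prev ⊥ | push {}
  [2] u=1 | in [-3,2] | out [-3,2] | prev ⊥ | push {}
  [3] u=2 | in ⊥ | out [-3,2] | ==
  [4] u=3 | in [-3,2] | out [-3,2] | prev ⊥ | push {0,1,2}
  [5] u=4 | in [-3,2] | out [-3,2] | prev ⊥ | push {}
  [6] u=0 | in [-3,2] | out [-3,2] | ==
  [7] u=1 | in [-3,2] | out [-3,2] | ==
  [8] u=2 | in [-3,2] | out [-3,2] | ==

Converged values:
  [0] [-3,2]
  [1] [-3,2]
  [2] [-3,2]
  [3] [-3,2]
  [4] [-3,2]

8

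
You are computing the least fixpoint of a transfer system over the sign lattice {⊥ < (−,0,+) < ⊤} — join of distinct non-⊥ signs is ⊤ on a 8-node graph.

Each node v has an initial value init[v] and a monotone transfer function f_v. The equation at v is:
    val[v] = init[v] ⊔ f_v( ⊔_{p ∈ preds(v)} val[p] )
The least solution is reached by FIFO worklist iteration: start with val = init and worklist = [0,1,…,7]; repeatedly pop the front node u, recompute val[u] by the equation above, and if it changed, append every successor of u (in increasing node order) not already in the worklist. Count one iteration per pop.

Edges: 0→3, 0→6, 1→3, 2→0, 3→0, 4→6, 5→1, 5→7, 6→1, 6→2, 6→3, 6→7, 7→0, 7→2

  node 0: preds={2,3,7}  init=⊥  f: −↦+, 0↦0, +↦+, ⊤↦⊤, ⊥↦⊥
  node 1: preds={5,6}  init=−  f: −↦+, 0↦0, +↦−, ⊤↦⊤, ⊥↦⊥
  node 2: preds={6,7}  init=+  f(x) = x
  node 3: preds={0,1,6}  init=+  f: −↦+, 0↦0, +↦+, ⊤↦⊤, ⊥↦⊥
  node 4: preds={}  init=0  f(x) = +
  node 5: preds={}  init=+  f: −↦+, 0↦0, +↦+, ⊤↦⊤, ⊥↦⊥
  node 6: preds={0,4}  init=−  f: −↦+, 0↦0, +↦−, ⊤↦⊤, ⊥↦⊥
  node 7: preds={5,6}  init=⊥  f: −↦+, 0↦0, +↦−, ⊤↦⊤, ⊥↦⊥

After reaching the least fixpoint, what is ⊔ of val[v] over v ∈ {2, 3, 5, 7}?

⊤

Trace (13 dequeues):
  [1] u=0 | in + | out + | prev ⊥ | push {}
  [2] u=1 | in ⊤ | out ⊤ | prev − | push {}
  [3] u=2 | in − | out ⊤ | prev + | push {0}
  [4] u=3 | in ⊤ | out ⊤ | prev + | push {}
  [5] u=4 | in ⊥ | out ⊤ | prev 0 | push {}
  [6] u=5 | in ⊥ | out + | ==
  [7] u=6 | in ⊤ | out ⊤ | prev − | push {1,2,3}
  [8] u=7 | in ⊤ | out ⊤ | prev ⊥ | push {}
  [9] u=0 | in ⊤ | out ⊤ | prev + | push {6}
  [10] u=1 | in ⊤ | out ⊤ | ==
  [11] u=2 | in ⊤ | out ⊤ | ==
  [12] u=3 | in ⊤ | out ⊤ | ==
  [13] u=6 | in ⊤ | out ⊤ | ==

Converged values:
  [0] ⊤
  [1] ⊤
  [2] ⊤
  [3] ⊤
  [4] ⊤
  [5] +
  [6] ⊤
  [7] ⊤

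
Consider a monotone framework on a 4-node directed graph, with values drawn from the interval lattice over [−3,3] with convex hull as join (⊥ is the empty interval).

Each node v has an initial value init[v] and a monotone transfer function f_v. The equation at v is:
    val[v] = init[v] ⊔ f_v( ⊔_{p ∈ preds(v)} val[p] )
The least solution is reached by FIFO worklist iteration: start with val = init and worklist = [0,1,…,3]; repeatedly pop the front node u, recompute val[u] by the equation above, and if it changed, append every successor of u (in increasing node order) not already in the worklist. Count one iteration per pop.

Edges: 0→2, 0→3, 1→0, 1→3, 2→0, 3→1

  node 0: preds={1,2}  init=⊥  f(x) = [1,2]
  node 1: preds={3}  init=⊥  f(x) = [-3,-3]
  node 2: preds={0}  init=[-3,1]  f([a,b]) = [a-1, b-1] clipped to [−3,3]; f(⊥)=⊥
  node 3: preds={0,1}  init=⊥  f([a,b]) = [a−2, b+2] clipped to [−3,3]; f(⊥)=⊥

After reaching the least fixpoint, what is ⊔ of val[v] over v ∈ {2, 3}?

[-3,3]

Worklist (6 pops):
  #1 pop 0: in=[-3,1] → [1,2] (was ⊥); enqueue []
  #2 pop 1: in=⊥ → [-3,-3] (was ⊥); enqueue [0]
  #3 pop 2: in=[1,2] → [-3,1] (no change)
  #4 pop 3: in=[-3,2] → [-3,3] (was ⊥); enqueue [1]
  #5 pop 0: in=[-3,1] → [1,2] (no change)
  #6 pop 1: in=[-3,3] → [-3,-3] (no change)

Fixpoint:
  val[0] = [1,2]
  val[1] = [-3,-3]
  val[2] = [-3,1]
  val[3] = [-3,3]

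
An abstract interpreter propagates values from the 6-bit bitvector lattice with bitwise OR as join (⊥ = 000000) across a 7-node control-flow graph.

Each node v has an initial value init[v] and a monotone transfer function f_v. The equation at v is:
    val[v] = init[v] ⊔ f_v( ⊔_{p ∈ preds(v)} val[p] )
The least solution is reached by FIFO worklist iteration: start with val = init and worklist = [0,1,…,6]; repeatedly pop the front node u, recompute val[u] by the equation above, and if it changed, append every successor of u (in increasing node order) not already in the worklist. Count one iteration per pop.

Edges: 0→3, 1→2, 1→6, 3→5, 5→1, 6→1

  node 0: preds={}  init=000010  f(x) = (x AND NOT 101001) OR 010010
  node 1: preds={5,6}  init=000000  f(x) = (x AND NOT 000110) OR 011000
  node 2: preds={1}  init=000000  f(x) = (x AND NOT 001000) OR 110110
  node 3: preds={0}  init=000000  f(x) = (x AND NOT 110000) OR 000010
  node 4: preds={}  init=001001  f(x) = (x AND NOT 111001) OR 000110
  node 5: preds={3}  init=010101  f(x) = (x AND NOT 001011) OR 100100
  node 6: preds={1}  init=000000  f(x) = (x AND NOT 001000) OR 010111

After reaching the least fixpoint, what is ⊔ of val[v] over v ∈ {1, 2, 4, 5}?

Iteration log — 11 steps:
  step 1. node 0  ⊔preds=000000  new=010010  old=000010  +wl: 
  step 2. node 1  ⊔preds=010101  new=011001  old=000000  +wl: 
  step 3. node 2  ⊔preds=011001  new=110111  old=000000  +wl: 
  step 4. node 3  ⊔preds=010010  new=000010  old=000000  +wl: 
  step 5. node 4  ⊔preds=000000  new=001111  old=001001  +wl: 
  step 6. node 5  ⊔preds=000010  new=110101  old=010101  +wl: 1
  step 7. node 6  ⊔preds=011001  new=010111  old=000000  +wl: 
  step 8. node 1  ⊔preds=110111  new=111001  old=011001  +wl: 2,6
  step 9. node 2  ⊔preds=111001  new=110111  stable
  step 10. node 6  ⊔preds=111001  new=110111  old=010111  +wl: 1
  step 11. node 1  ⊔preds=110111  new=111001  stable

Least fixpoint reached:
  node 0: 010010
  node 1: 111001
  node 2: 110111
  node 3: 000010
  node 4: 001111
  node 5: 110101
  node 6: 110111

111111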